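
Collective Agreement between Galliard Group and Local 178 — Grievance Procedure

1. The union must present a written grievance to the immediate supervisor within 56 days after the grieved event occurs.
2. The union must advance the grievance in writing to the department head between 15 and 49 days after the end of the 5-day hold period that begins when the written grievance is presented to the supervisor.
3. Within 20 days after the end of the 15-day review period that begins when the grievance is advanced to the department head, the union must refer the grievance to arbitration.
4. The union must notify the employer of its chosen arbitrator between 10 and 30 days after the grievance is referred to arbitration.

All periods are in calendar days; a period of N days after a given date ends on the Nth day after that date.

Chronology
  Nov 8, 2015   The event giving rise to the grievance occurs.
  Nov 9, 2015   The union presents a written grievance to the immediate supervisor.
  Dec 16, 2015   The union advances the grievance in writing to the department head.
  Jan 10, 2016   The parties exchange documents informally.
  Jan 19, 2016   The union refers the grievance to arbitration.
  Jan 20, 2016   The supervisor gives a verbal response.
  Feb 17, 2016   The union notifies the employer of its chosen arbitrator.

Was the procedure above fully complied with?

Yes

(1) due by Nov 8, 2015 + 56 days = Jan 3, 2016; completed Nov 9, 2015, before the deadline.
(2) the permitted window runs from Nov 14, 2015 + 15 = Nov 29, 2015 to Nov 14, 2015 + 49 = Jan 2, 2016; Dec 16, 2015 falls inside that range.
(3) due by Dec 31, 2015 + 20 days = Jan 20, 2016; Jan 19, 2016 is within that limit.
(4) the permitted window runs from Jan 19, 2016 + 10 = Jan 29, 2016 to Jan 19, 2016 + 30 = Feb 18, 2016; done Feb 17, 2016 — within the window.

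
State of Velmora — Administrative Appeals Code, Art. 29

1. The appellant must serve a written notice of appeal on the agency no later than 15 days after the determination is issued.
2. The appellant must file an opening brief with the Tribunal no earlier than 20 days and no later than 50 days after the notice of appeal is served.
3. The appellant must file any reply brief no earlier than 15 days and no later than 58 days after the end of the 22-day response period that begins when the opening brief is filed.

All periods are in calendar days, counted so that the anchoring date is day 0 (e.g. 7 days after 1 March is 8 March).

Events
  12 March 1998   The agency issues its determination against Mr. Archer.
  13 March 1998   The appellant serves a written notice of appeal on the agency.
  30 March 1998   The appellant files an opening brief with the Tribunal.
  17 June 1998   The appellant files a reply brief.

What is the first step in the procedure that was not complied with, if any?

(1) due by 12 March 1998 + 15 days = 27 March 1998; completed 13 March 1998, before the deadline.
(2) the permitted window runs from 13 March 1998 + 20 = 2 April 1998 to 13 March 1998 + 50 = 2 May 1998; 30 March 1998 is 3 days too early.

Step 2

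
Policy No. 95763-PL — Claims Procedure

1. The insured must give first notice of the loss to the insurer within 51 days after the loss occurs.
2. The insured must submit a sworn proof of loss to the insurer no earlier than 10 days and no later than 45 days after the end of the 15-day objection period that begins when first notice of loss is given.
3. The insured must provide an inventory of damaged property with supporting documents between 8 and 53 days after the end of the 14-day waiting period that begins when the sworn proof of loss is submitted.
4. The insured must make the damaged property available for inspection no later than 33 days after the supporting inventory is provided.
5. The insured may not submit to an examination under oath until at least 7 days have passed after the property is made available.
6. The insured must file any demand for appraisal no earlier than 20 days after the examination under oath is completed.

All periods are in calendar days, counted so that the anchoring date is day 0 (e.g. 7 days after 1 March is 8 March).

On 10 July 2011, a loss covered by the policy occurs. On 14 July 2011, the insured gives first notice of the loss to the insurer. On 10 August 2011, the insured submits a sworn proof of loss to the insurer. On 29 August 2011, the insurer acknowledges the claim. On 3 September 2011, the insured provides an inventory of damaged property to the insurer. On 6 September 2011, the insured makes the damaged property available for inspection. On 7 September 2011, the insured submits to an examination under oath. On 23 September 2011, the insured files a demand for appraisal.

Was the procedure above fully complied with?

No

(1) due by 10 July 2011 + 51 days = 30 August 2011; completed 14 July 2011, before the deadline.
(2) the permitted window runs from 29 July 2011 + 10 = 8 August 2011 to 29 July 2011 + 45 = 12 September 2011; 10 August 2011 falls inside that range.
(3) the permitted window runs from 24 August 2011 + 8 = 1 September 2011 to 24 August 2011 + 53 = 16 October 2011; 3 September 2011 falls inside that range.
(4) due by 3 September 2011 + 33 days = 6 October 2011; 6 September 2011 is within that limit.
(5) permitted from 6 September 2011 + 7 days = 13 September 2011 onward; 7 September 2011 is 6 days before the earliest permitted date.
That is the first point of non-compliance.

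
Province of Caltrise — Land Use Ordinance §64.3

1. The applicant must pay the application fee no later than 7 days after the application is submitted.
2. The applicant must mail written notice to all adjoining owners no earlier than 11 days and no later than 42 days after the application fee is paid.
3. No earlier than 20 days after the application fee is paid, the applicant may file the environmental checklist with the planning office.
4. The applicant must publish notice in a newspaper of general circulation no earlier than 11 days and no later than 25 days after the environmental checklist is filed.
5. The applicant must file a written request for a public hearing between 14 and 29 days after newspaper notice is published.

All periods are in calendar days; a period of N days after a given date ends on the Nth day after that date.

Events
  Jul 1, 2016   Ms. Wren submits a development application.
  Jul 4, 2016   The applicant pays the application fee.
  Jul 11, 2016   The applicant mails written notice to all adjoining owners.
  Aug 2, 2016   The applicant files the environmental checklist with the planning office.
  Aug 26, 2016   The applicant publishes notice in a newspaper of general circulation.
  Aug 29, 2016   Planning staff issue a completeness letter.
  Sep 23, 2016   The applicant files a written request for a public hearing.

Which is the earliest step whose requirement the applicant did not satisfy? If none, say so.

Step 2

(1) due by Jul 1, 2016 + 7 days = Jul 8, 2016; completed Jul 4, 2016, before the deadline.
(2) the permitted window runs from Jul 4, 2016 + 11 = Jul 15, 2016 to Jul 4, 2016 + 42 = Aug 15, 2016; Jul 11, 2016 is 4 days too early.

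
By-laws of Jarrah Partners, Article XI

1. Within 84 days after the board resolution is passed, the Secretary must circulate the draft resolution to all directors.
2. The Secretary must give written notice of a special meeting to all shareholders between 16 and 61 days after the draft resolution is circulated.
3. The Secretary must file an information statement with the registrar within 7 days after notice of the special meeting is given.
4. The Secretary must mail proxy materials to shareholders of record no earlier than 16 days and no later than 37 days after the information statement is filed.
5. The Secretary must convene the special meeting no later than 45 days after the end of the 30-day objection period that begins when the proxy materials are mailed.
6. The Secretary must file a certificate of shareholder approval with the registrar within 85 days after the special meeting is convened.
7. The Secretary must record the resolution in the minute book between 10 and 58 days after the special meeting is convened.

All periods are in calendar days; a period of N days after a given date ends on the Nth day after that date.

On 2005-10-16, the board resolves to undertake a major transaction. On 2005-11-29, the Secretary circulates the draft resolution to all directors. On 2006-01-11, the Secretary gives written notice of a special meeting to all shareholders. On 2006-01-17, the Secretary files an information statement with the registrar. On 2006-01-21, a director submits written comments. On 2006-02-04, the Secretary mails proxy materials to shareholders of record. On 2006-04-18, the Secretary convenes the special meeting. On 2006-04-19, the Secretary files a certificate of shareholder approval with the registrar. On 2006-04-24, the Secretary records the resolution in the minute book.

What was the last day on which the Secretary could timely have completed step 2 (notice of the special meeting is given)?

Step 2 runs from 2005-11-29, when the draft resolution is circulated. The window is 16–61 days after 2005-11-29; it closes on 2006-01-29.

2006-01-29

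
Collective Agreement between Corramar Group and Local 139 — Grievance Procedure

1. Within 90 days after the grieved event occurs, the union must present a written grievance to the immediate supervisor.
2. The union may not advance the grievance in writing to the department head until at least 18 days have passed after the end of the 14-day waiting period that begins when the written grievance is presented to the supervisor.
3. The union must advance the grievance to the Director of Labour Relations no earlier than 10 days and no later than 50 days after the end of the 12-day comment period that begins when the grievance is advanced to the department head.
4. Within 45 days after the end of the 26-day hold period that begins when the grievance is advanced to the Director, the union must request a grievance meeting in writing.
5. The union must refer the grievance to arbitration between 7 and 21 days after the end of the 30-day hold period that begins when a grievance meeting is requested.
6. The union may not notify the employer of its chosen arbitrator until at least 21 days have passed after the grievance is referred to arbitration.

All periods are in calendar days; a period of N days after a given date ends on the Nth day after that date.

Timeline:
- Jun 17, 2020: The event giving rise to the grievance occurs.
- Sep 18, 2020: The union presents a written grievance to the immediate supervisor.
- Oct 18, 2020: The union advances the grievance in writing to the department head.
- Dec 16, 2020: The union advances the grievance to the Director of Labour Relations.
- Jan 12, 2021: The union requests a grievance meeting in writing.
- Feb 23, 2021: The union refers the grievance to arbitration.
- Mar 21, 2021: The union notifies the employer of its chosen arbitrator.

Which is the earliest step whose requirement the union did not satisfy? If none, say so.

Step 1: 90 days after Jun 17, 2020 (when the grieved event occurs) is Sep 15, 2020; Sep 18, 2020 misses that deadline by 3 days.

Step 1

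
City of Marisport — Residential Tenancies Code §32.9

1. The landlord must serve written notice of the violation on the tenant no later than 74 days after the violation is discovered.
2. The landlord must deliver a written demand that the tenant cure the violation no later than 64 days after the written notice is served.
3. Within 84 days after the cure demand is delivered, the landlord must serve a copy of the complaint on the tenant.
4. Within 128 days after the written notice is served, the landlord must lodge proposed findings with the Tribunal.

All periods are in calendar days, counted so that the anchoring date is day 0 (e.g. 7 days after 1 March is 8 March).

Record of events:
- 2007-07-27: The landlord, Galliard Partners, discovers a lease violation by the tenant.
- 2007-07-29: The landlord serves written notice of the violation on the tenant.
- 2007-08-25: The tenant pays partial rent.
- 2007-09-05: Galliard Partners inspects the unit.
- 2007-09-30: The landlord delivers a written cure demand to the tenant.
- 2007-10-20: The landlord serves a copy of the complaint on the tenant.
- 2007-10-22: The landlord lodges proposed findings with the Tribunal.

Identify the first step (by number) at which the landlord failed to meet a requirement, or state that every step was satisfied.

Step 1 — counting 74 days from 2007-07-27 (when the violation is discovered) gives a deadline of 2007-10-09; completed 2007-07-29, before the deadline.
Step 2 — counting 64 days from 2007-07-29 (when the written notice is served) gives a deadline of 2007-10-01; completed 2007-09-30, before the deadline.
Step 3 — counting 84 days from 2007-09-30 (when the cure demand is delivered) gives a deadline of 2007-12-23; done 2007-10-20 — timely.
Step 4 — counting 128 days from 2007-07-29 (when the written notice is served) gives a deadline of 2007-12-04; done 2007-10-22 — timely.

None — every step was satisfied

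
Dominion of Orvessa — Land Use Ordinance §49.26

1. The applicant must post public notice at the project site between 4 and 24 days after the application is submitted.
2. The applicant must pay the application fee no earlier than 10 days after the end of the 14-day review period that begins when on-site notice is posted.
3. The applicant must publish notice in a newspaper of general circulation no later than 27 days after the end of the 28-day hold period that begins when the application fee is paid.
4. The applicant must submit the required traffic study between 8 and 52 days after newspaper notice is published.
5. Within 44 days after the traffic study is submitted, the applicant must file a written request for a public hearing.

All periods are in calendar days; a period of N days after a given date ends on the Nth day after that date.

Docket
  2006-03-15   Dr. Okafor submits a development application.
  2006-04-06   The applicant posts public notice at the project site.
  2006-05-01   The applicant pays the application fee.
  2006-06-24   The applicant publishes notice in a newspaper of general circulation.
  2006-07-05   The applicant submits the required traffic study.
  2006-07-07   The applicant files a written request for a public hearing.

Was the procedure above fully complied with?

Yes

(1) the permitted window runs from 2006-03-15 + 4 = 2006-03-19 to 2006-03-15 + 24 = 2006-04-08; done 2006-04-06, which is between those dates.
(2) permitted from 2006-04-20 + 10 days = 2006-04-30 onward; done 2006-05-01, after the minimum wait.
(3) due by 2006-05-29 + 27 days = 2006-06-25; done 2006-06-24 — timely.
(4) the permitted window runs from 2006-06-24 + 8 = 2006-07-02 to 2006-06-24 + 52 = 2006-08-15; 2006-07-05 falls inside that range.
(5) due by 2006-07-05 + 44 days = 2006-08-18; 2006-07-07 is within that limit.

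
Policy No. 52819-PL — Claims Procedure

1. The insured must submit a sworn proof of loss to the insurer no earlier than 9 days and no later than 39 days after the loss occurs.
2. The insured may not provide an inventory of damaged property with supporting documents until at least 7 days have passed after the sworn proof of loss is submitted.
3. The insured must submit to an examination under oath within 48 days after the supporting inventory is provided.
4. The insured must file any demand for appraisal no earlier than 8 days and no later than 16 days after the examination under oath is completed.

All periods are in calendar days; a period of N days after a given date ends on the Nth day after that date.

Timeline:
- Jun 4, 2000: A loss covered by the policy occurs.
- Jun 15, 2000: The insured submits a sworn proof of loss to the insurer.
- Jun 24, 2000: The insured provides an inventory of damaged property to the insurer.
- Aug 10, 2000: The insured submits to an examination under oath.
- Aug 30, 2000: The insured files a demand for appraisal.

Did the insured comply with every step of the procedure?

Step 1: the window is 9–39 days after Jun 4, 2000 (when the loss occurs), so Jun 13, 2000 through Jul 13, 2000; Jun 15, 2000 falls inside that range.
Step 2: the earliest permitted date is 7 days after Jun 15, 2000 (when the sworn proof of loss is submitted), i.e. Jun 22, 2000; done Jun 24, 2000, after the minimum wait.
Step 3: 48 days after Jun 24, 2000 (when the supporting inventory is provided) is Aug 11, 2000; done Aug 10, 2000 — timely.
Step 4: the window is 8–16 days after Aug 10, 2000 (when the examination under oath is completed), so Aug 18, 2000 through Aug 26, 2000; Aug 30, 2000 is 4 days past the end of the window.
Later steps need not be reached.

No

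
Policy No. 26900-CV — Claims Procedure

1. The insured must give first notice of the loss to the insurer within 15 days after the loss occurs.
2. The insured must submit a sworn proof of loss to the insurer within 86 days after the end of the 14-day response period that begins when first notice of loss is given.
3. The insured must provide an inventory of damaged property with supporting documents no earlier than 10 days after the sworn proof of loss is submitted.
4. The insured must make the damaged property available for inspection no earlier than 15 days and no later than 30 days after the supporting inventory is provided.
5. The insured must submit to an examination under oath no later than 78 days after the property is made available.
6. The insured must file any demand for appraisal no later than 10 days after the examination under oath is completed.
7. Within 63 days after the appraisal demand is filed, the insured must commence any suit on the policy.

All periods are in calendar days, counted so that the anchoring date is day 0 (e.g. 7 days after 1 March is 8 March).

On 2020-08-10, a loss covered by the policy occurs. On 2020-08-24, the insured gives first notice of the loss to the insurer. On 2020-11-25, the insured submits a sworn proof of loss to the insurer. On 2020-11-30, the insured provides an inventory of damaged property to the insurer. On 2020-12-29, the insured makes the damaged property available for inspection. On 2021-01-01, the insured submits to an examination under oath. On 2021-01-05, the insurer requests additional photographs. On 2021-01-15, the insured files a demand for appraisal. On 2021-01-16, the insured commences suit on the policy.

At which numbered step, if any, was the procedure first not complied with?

Step 3

Step 1 — counting 15 days from 2020-08-10 (when the loss occurs) gives a deadline of 2020-08-25; done 2020-08-24 — timely.
Step 2 — counting 86 days from 2020-09-07 (end of the 14-day response period, which began when first notice of loss is given on 2020-08-24) gives a deadline of 2020-12-02; 2020-11-25 is within that limit.
Step 3 — must wait 10 days from 2020-11-25 (when the sworn proof of loss is submitted), so not before 2020-12-05; 2020-11-30 is 5 days before the earliest permitted date.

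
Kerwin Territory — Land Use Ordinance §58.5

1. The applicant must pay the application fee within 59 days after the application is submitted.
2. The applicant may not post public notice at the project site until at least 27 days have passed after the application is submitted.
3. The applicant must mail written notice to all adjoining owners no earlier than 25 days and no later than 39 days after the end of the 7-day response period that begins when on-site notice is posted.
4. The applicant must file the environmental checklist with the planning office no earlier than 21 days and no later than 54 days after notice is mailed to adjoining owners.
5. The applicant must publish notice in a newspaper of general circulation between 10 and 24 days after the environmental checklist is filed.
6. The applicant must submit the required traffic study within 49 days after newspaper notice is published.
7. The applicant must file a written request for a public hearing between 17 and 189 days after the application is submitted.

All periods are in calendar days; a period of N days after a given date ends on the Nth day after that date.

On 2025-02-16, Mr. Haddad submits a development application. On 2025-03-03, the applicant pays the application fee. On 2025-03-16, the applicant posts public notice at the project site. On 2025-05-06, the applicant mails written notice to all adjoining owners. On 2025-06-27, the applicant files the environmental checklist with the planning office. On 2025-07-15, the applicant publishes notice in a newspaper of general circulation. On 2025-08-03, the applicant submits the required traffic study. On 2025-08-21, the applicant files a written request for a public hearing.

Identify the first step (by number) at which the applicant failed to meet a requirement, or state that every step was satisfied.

Step 3

Step 1 — counting 59 days from 2025-02-16 (when the application is submitted) gives a deadline of 2025-04-16; 2025-03-03 is within that limit.
Step 2 — must wait 27 days from 2025-02-16 (when the application is submitted), so not before 2025-03-15; done 2025-03-16, after the minimum wait.
Step 3 — 25 and 39 days from 2025-03-23 (end of the 7-day response period, which began when on-site notice is posted on 2025-03-16) are 2025-04-17 and 2025-05-01 respectively; done 2025-05-06 — 5 days after the window closed.
No need to go further; step 3 was not satisfied.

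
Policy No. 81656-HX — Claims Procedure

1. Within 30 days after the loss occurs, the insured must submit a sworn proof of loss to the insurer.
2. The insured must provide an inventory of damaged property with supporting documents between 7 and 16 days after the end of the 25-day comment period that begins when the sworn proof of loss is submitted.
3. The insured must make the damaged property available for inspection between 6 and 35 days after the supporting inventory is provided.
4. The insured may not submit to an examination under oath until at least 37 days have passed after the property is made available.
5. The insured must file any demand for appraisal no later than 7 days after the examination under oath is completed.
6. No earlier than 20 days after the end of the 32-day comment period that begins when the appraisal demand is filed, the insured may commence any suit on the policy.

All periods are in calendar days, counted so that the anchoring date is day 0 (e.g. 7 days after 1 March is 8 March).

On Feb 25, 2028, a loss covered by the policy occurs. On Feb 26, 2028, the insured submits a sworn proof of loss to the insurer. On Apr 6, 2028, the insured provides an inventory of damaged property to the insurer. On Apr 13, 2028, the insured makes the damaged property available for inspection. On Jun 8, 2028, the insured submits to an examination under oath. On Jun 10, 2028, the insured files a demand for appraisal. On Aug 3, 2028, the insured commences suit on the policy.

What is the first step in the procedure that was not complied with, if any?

Step 1 — counting 30 days from Feb 25, 2028 (when the loss occurs) gives a deadline of Mar 26, 2028; done Feb 26, 2028 — timely.
Step 2 — 7 and 16 days from Mar 22, 2028 (end of the 25-day comment period, which began when the sworn proof of loss is submitted on Feb 26, 2028) are Mar 29, 2028 and Apr 7, 2028 respectively; Apr 6, 2028 falls inside that range.
Step 3 — 6 and 35 days from Apr 6, 2028 (when the supporting inventory is provided) are Apr 12, 2028 and May 11, 2028 respectively; done Apr 13, 2028 — within the window.
Step 4 — must wait 37 days from Apr 13, 2028 (when the property is made available), so not before May 20, 2028; done Jun 8, 2028 — permitted.
Step 5 — counting 7 days from Jun 8, 2028 (when the examination under oath is completed) gives a deadline of Jun 15, 2028; done Jun 10, 2028 — timely.
Step 6 — must wait 20 days from Jul 12, 2028 (end of the 32-day comment period, which began when the appraisal demand is filed on Jun 10, 2028), so not before Aug 1, 2028; done Aug 3, 2028 — permitted.

None — every step was satisfied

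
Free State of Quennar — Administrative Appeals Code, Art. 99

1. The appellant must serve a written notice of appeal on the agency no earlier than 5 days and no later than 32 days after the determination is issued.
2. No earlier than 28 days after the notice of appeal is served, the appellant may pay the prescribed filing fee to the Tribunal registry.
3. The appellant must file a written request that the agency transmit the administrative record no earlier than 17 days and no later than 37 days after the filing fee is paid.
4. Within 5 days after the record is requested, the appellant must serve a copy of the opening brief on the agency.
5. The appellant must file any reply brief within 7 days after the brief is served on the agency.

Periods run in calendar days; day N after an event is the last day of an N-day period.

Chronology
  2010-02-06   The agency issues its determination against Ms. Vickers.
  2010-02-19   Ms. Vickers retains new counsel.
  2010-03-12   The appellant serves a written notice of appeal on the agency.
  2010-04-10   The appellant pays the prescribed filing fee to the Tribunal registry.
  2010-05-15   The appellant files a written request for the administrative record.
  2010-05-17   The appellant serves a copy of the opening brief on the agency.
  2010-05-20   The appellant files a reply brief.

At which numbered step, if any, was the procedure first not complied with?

Step 1

Step 1 — 5 and 32 days from 2010-02-06 (when the determination is issued) are 2010-02-11 and 2010-03-10 respectively; 2010-03-12 is 2 days past the end of the window.
That is the first point of non-compliance.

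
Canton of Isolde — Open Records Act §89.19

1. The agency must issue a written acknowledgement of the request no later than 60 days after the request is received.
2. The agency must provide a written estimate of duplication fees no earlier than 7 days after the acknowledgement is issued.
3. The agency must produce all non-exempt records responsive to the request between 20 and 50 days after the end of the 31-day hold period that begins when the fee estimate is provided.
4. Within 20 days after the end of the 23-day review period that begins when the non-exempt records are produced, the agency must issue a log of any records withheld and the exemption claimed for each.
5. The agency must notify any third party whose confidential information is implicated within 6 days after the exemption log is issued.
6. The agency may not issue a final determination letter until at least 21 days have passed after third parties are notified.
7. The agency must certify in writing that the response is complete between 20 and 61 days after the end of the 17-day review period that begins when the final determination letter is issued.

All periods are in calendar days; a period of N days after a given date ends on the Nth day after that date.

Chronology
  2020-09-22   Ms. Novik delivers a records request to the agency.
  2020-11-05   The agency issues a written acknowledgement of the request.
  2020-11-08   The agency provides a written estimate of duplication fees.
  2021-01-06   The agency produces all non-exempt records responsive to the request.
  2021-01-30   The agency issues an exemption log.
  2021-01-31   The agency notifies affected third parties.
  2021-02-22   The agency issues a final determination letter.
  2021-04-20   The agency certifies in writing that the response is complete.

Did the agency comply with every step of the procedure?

No

Step 1 — counting 60 days from 2020-09-22 (when the request is received) gives a deadline of 2020-11-21; 2020-11-05 is within that limit.
Step 2 — must wait 7 days from 2020-11-05 (when the acknowledgement is issued), so not before 2020-11-12; done 2020-11-08 — 4 days too early.
The procedure was therefore not followed at step 2.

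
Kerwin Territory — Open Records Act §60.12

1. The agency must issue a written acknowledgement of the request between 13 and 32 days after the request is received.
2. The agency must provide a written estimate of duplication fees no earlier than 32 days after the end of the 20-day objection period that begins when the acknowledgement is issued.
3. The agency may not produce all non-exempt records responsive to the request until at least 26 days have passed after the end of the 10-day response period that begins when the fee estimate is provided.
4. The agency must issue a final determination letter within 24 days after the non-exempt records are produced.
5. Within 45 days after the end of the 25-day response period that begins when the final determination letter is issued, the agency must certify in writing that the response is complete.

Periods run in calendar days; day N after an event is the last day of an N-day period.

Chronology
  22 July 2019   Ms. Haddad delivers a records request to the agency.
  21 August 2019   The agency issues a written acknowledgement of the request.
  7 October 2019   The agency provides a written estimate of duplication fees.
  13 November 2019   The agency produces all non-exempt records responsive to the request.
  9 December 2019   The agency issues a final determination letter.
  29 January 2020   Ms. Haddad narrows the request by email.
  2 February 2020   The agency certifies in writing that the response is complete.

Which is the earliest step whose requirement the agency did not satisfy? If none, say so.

Step 1 — 13 and 32 days from 22 July 2019 (when the request is received) are 4 August 2019 and 23 August 2019 respectively; 21 August 2019 falls inside that range.
Step 2 — must wait 32 days from 10 September 2019 (end of the 20-day objection period, which began when the acknowledgement is issued on 21 August 2019), so not before 12 October 2019; done 7 October 2019 — 5 days too early.
The analysis stops there.

Step 2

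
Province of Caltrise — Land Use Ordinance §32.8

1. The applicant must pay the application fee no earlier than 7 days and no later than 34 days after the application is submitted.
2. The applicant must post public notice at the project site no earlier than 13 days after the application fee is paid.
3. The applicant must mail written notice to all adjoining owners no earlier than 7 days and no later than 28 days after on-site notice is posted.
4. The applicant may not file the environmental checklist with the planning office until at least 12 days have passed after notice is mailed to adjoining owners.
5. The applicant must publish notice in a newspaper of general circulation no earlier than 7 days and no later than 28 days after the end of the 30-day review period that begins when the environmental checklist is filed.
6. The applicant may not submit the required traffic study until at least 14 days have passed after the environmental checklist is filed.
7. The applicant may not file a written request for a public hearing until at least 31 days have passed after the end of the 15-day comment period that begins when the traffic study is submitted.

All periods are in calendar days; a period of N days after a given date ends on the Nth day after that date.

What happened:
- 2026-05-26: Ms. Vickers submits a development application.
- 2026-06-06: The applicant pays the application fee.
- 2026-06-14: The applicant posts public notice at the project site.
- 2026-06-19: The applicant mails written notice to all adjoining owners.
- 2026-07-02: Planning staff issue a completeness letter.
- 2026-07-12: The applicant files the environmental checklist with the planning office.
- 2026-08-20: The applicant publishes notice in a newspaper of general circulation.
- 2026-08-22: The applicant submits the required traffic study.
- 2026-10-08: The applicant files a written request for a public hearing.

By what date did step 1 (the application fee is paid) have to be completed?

2026-06-29

Step 1 runs from 2026-05-26, when the application is submitted. The window is 7–34 days after 2026-05-26; it closes on 2026-06-29.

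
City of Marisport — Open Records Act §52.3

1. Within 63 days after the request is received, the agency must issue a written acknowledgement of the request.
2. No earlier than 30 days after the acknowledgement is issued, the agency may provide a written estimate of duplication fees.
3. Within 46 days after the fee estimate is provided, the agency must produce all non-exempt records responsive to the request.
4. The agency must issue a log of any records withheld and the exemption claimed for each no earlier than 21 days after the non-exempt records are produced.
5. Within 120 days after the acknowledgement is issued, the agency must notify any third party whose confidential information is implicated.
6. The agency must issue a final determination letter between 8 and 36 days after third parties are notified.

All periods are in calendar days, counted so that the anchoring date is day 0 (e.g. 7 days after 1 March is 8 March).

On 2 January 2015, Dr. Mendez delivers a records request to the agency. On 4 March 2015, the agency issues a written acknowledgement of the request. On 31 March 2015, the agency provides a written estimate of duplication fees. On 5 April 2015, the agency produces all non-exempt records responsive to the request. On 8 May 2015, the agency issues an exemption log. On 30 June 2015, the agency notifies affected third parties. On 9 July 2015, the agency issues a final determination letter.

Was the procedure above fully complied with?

No

Step 1 — counting 63 days from 2 January 2015 (when the request is received) gives a deadline of 6 March 2015; 4 March 2015 is within that limit.
Step 2 — must wait 30 days from 4 March 2015 (when the acknowledgement is issued), so not before 3 April 2015; 31 March 2015 is 3 days before the earliest permitted date.
Later steps need not be reached.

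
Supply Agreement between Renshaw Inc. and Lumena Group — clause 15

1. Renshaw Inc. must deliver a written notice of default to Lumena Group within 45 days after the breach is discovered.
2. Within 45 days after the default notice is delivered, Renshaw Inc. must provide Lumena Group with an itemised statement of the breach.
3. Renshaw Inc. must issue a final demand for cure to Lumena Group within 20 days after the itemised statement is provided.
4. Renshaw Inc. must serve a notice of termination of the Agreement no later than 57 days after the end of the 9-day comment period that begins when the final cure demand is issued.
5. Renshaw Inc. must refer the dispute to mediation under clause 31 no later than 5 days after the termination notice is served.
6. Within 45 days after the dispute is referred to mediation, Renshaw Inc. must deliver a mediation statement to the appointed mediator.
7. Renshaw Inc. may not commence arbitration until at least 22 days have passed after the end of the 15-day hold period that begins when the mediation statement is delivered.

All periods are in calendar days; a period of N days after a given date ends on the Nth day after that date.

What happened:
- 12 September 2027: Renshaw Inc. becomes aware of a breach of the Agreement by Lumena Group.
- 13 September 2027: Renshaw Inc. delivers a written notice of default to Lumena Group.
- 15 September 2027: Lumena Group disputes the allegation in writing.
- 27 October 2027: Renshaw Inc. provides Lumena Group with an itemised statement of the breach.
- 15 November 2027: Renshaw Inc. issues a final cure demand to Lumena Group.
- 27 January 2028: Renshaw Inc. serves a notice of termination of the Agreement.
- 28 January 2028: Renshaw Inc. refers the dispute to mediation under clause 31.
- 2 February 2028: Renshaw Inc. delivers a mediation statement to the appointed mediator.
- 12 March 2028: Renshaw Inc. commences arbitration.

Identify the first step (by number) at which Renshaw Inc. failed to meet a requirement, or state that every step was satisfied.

Step 4

Step 1: 45 days after 12 September 2027 (when the breach is discovered) is 27 October 2027; completed 13 September 2027, before the deadline.
Step 2: 45 days after 13 September 2027 (when the default notice is delivered) is 28 October 2027; done 27 October 2027 — timely.
Step 3: 20 days after 27 October 2027 (when the itemised statement is provided) is 16 November 2027; 15 November 2027 is within that limit.
Step 4: 57 days after 24 November 2027 (end of the 9-day comment period, which began when the final cure demand is issued on 15 November 2027) is 20 January 2028; 27 January 2028 misses that deadline by 7 days.
The analysis stops there.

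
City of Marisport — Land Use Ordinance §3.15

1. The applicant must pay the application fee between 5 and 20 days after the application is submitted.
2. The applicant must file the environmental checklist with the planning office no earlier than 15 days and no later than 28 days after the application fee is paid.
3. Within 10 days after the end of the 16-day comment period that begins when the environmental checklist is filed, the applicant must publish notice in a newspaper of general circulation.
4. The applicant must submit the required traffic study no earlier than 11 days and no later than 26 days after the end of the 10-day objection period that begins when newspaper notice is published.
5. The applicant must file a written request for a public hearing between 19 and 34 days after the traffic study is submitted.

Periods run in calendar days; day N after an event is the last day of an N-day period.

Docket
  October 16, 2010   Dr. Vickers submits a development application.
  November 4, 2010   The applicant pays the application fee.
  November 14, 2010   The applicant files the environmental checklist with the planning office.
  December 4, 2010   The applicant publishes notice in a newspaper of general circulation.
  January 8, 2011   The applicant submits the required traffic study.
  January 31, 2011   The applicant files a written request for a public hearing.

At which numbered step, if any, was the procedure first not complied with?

Step 2

Step 1: the window is 5–20 days after October 16, 2010 (when the application is submitted), so October 21, 2010 through November 5, 2010; November 4, 2010 falls inside that range.
Step 2: the window is 15–28 days after November 4, 2010 (when the application fee is paid), so November 19, 2010 through December 2, 2010; done November 14, 2010 — 5 days before the window opened.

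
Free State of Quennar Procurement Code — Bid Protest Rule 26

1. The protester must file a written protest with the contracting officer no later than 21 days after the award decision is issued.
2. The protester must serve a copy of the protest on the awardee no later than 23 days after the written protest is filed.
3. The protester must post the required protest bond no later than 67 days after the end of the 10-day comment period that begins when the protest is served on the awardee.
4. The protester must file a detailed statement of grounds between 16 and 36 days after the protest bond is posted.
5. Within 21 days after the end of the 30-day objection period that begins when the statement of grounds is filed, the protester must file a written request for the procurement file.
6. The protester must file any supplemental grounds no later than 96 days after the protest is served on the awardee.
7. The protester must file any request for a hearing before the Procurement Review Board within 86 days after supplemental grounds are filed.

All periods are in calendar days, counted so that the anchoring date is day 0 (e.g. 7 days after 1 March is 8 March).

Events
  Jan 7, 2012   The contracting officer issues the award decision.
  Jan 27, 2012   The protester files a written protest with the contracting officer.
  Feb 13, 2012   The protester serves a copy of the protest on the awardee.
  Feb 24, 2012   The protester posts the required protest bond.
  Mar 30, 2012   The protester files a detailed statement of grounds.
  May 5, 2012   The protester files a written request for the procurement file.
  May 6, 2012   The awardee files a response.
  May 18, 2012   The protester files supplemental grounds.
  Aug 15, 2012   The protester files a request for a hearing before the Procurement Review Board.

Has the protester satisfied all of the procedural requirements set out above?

Step 1 — counting 21 days from Jan 7, 2012 (when the award decision is issued) gives a deadline of Jan 28, 2012; completed Jan 27, 2012, before the deadline.
Step 2 — counting 23 days from Jan 27, 2012 (when the written protest is filed) gives a deadline of Feb 19, 2012; done Feb 13, 2012 — timely.
Step 3 — counting 67 days from Feb 23, 2012 (end of the 10-day comment period, which began when the protest is served on the awardee on Feb 13, 2012) gives a deadline of Apr 30, 2012; Feb 24, 2012 is within that limit.
Step 4 — 16 and 36 days from Feb 24, 2012 (when the protest bond is posted) are Mar 11, 2012 and Mar 31, 2012 respectively; done Mar 30, 2012, which is between those dates.
Step 5 — counting 21 days from Apr 29, 2012 (end of the 30-day objection period, which began when the statement of grounds is filed on Mar 30, 2012) gives a deadline of May 20, 2012; completed May 5, 2012, before the deadline.
Step 6 — counting 96 days from Feb 13, 2012 (when the protest is served on the awardee) gives a deadline of May 19, 2012; done May 18, 2012 — timely.
Step 7 — counting 86 days from May 18, 2012 (when supplemental grounds are filed) gives a deadline of Aug 12, 2012; done Aug 15, 2012 — 3 days late.

No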